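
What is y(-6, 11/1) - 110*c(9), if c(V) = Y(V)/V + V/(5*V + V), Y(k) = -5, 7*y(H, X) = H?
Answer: 2641/63 ≈ 41.921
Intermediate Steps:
y(H, X) = H/7
c(V) = ⅙ - 5/V (c(V) = -5/V + V/(5*V + V) = -5/V + V/((6*V)) = -5/V + V*(1/(6*V)) = -5/V + ⅙ = ⅙ - 5/V)
y(-6, 11/1) - 110*c(9) = (⅐)*(-6) - 55*(-30 + 9)/(3*9) = -6/7 - 55*(-21)/(3*9) = -6/7 - 110*(-7/18) = -6/7 + 385/9 = 2641/63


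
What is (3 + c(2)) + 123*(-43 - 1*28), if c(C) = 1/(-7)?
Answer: -61111/7 ≈ -8730.1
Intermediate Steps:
c(C) = -⅐
(3 + c(2)) + 123*(-43 - 1*28) = (3 - ⅐) + 123*(-43 - 1*28) = 20/7 + 123*(-43 - 28) = 20/7 + 123*(-71) = 20/7 - 8733 = -61111/7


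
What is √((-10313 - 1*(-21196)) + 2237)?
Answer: 8*√205 ≈ 114.54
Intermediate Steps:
√((-10313 - 1*(-21196)) + 2237) = √((-10313 + 21196) + 2237) = √(10883 + 2237) = √13120 = 8*√205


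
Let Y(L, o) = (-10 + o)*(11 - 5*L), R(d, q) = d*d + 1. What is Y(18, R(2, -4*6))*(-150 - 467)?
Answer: -243715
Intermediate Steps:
R(d, q) = 1 + d**2 (R(d, q) = d**2 + 1 = 1 + d**2)
Y(18, R(2, -4*6))*(-150 - 467) = (-110 + 11*(1 + 2**2) + 50*18 - 5*18*(1 + 2**2))*(-150 - 467) = (-110 + 11*(1 + 4) + 900 - 5*18*(1 + 4))*(-617) = (-110 + 11*5 + 900 - 5*18*5)*(-617) = (-110 + 55 + 900 - 450)*(-617) = 395*(-617) = -243715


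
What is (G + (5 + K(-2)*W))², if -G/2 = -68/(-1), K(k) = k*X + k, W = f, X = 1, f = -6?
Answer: 11449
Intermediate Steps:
W = -6
K(k) = 2*k (K(k) = k*1 + k = k + k = 2*k)
G = -136 (G = -(-136)/(-1) = -(-136)*(-1) = -2*68 = -136)
(G + (5 + K(-2)*W))² = (-136 + (5 + (2*(-2))*(-6)))² = (-136 + (5 - 4*(-6)))² = (-136 + (5 + 24))² = (-136 + 29)² = (-107)² = 11449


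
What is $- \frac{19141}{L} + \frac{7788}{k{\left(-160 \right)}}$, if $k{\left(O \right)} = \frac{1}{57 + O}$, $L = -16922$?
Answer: $- \frac{13574200067}{16922} \approx -8.0216 \cdot 10^{5}$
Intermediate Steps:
$- \frac{19141}{L} + \frac{7788}{k{\left(-160 \right)}} = - \frac{19141}{-16922} + \frac{7788}{\frac{1}{57 - 160}} = \left(-19141\right) \left(- \frac{1}{16922}\right) + \frac{7788}{\frac{1}{-103}} = \frac{19141}{16922} + \frac{7788}{- \frac{1}{103}} = \frac{19141}{16922} + 7788 \left(-103\right) = \frac{19141}{16922} - 802164 = - \frac{13574200067}{16922}$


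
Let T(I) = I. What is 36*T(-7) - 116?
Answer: -368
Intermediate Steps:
36*T(-7) - 116 = 36*(-7) - 116 = -252 - 116 = -368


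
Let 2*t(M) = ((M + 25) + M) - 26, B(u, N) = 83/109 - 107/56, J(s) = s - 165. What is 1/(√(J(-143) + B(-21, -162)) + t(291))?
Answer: 1773212/517005133 - 2*I*√2879633722/517005133 ≈ 0.0034298 - 0.00020759*I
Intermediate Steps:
J(s) = -165 + s
B(u, N) = -7015/6104 (B(u, N) = 83*(1/109) - 107*1/56 = 83/109 - 107/56 = -7015/6104)
t(M) = -½ + M (t(M) = (((M + 25) + M) - 26)/2 = (((25 + M) + M) - 26)/2 = ((25 + 2*M) - 26)/2 = (-1 + 2*M)/2 = -½ + M)
1/(√(J(-143) + B(-21, -162)) + t(291)) = 1/(√((-165 - 143) - 7015/6104) + (-½ + 291)) = 1/(√(-308 - 7015/6104) + 581/2) = 1/(√(-1887047/6104) + 581/2) = 1/(I*√2879633722/3052 + 581/2) = 1/(581/2 + I*√2879633722/3052)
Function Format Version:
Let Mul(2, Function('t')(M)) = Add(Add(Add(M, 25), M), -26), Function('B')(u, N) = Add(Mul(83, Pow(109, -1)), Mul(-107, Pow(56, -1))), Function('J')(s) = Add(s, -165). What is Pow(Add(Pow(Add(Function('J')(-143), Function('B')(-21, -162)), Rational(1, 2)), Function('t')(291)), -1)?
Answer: Add(Rational(1773212, 517005133), Mul(Rational(-2, 517005133), I, Pow(2879633722, Rational(1, 2)))) ≈ Add(0.0034298, Mul(-0.00020759, I))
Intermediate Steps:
Function('J')(s) = Add(-165, s)
Function('B')(u, N) = Rational(-7015, 6104) (Function('B')(u, N) = Add(Mul(83, Rational(1, 109)), Mul(-107, Rational(1, 56))) = Add(Rational(83, 109), Rational(-107, 56)) = Rational(-7015, 6104))
Function('t')(M) = Add(Rational(-1, 2), M) (Function('t')(M) = Mul(Rational(1, 2), Add(Add(Add(M, 25), M), -26)) = Mul(Rational(1, 2), Add(Add(Add(25, M), M), -26)) = Mul(Rational(1, 2), Add(Add(25, Mul(2, M)), -26)) = Mul(Rational(1, 2), Add(-1, Mul(2, M))) = Add(Rational(-1, 2), M))
Pow(Add(Pow(Add(Function('J')(-143), Function('B')(-21, -162)), Rational(1, 2)), Function('t')(291)), -1) = Pow(Add(Pow(Add(Add(-165, -143), Rational(-7015, 6104)), Rational(1, 2)), Add(Rational(-1, 2), 291)), -1) = Pow(Add(Pow(Add(-308, Rational(-7015, 6104)), Rational(1, 2)), Rational(581, 2)), -1) = Pow(Add(Pow(Rational(-1887047, 6104), Rational(1, 2)), Rational(581, 2)), -1) = Pow(Add(Mul(Rational(1, 3052), I, Pow(2879633722, Rational(1, 2))), Rational(581, 2)), -1) = Pow(Add(Rational(581, 2), Mul(Rational(1, 3052), I, Pow(2879633722, Rational(1, 2)))), -1)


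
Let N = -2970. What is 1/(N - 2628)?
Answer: -1/5598 ≈ -0.00017864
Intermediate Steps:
1/(N - 2628) = 1/(-2970 - 2628) = 1/(-5598) = -1/5598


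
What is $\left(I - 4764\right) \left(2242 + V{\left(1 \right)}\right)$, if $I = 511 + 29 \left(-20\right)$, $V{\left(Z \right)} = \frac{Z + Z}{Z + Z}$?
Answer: $-10840419$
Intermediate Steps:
$V{\left(Z \right)} = 1$ ($V{\left(Z \right)} = \frac{2 Z}{2 Z} = 2 Z \frac{1}{2 Z} = 1$)
$I = -69$ ($I = 511 - 580 = -69$)
$\left(I - 4764\right) \left(2242 + V{\left(1 \right)}\right) = \left(-69 - 4764\right) \left(2242 + 1\right) = \left(-4833\right) 2243 = -10840419$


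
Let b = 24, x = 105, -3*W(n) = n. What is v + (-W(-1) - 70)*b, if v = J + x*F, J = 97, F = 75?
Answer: 6284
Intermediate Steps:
W(n) = -n/3
v = 7972 (v = 97 + 105*75 = 97 + 7875 = 7972)
v + (-W(-1) - 70)*b = 7972 + (-(-1)*(-1)/3 - 70)*24 = 7972 + (-1*1/3 - 70)*24 = 7972 + (-1/3 - 70)*24 = 7972 - 211/3*24 = 7972 - 1688 = 6284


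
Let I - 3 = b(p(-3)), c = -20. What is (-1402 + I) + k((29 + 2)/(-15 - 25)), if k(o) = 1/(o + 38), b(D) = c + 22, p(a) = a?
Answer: -2080093/1489 ≈ -1397.0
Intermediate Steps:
b(D) = 2 (b(D) = -20 + 22 = 2)
I = 5 (I = 3 + 2 = 5)
k(o) = 1/(38 + o)
(-1402 + I) + k((29 + 2)/(-15 - 25)) = (-1402 + 5) + 1/(38 + (29 + 2)/(-15 - 25)) = -1397 + 1/(38 + 31/(-40)) = -1397 + 1/(38 + 31*(-1/40)) = -1397 + 1/(38 - 31/40) = -1397 + 1/(1489/40) = -1397 + 40/1489 = -2080093/1489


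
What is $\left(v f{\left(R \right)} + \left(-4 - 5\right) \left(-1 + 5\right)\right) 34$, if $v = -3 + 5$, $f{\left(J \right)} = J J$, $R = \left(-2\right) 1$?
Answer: $-952$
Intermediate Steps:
$R = -2$
$f{\left(J \right)} = J^{2}$
$v = 2$
$\left(v f{\left(R \right)} + \left(-4 - 5\right) \left(-1 + 5\right)\right) 34 = \left(2 \left(-2\right)^{2} + \left(-4 - 5\right) \left(-1 + 5\right)\right) 34 = \left(2 \cdot 4 - 36\right) 34 = \left(8 - 36\right) 34 = \left(-28\right) 34 = -952$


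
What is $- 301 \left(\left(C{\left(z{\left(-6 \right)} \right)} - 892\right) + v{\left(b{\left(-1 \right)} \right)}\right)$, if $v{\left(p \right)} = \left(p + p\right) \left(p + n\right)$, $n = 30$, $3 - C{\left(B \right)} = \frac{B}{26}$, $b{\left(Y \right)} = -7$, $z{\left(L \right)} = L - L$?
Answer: $364511$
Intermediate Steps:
$z{\left(L \right)} = 0$
$C{\left(B \right)} = 3 - \frac{B}{26}$
$v{\left(p \right)} = 2 p \left(30 + p\right)$ ($v{\left(p \right)} = \left(p + p\right) \left(p + 30\right) = 2 p \left(30 + p\right)$)
$- 301 \left(\left(C{\left(z{\left(-6 \right)} \right)} - 892\right) + v{\left(b{\left(-1 \right)} \right)}\right) = - 301 \left(\left(\left(3 - 0\right) - 892\right) + 2 \left(-7\right) \left(30 - 7\right)\right) = - 301 \left(\left(\left(3 + 0\right) - 892\right) + 2 \left(-7\right) 23\right) = - 301 \left(\left(3 - 892\right) - 322\right) = - 301 \left(-889 - 322\right) = \left(-301\right) \left(-1211\right) = 364511$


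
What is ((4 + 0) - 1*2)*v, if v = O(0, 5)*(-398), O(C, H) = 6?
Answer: -4776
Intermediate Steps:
v = -2388 (v = 6*(-398) = -2388)
((4 + 0) - 1*2)*v = ((4 + 0) - 1*2)*(-2388) = (4 - 2)*(-2388) = 2*(-2388) = -4776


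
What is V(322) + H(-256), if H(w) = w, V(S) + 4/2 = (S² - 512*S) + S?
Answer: -61116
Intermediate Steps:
V(S) = -2 + S² - 511*S (V(S) = -2 + ((S² - 512*S) + S) = -2 + (S² - 511*S) = -2 + S² - 511*S)
V(322) + H(-256) = (-2 + 322² - 511*322) - 256 = (-2 + 103684 - 164542) - 256 = -60860 - 256 = -61116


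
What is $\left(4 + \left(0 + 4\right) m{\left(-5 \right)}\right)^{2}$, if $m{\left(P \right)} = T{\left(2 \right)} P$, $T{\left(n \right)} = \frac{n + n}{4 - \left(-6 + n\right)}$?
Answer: $36$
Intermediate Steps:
$T{\left(n \right)} = \frac{2 n}{10 - n}$
$m{\left(P \right)} = \frac{P}{2}$ ($m{\left(P \right)} = \left(-2\right) 2 \frac{1}{-10 + 2} P = \left(-2\right) 2 \frac{1}{-8} P = \left(-2\right) 2 \left(- \frac{1}{8}\right) P = \frac{P}{2}$)
$\left(4 + \left(0 + 4\right) m{\left(-5 \right)}\right)^{2} = \left(4 + \left(0 + 4\right) \frac{1}{2} \left(-5\right)\right)^{2} = \left(4 + 4 \left(- \frac{5}{2}\right)\right)^{2} = \left(4 - 10\right)^{2} = \left(-6\right)^{2} = 36$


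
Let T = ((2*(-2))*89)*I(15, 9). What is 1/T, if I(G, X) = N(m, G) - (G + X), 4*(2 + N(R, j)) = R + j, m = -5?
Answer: 1/8366 ≈ 0.00011953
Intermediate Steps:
N(R, j) = -2 + R/4 + j/4 (N(R, j) = -2 + (R + j)/4 = -2 + (R/4 + j/4) = -2 + R/4 + j/4)
I(G, X) = -13/4 - X - 3*G/4 (I(G, X) = (-2 + (¼)*(-5) + G/4) - (G + X) = (-2 - 5/4 + G/4) + (-G - X) = (-13/4 + G/4) + (-G - X) = -13/4 - X - 3*G/4)
T = 8366 (T = ((2*(-2))*89)*(-13/4 - 1*9 - ¾*15) = (-4*89)*(-13/4 - 9 - 45/4) = -356*(-47/2) = 8366)
1/T = 1/8366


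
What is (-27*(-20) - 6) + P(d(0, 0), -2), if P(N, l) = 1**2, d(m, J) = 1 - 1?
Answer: 535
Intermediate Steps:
d(m, J) = 0
P(N, l) = 1
(-27*(-20) - 6) + P(d(0, 0), -2) = (-27*(-20) - 6) + 1 = (540 - 6) + 1 = 534 + 1 = 535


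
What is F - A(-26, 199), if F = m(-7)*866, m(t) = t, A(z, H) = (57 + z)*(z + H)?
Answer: -11425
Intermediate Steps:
A(z, H) = (57 + z)*(H + z)
F = -6062 (F = -7*866 = -6062)
F - A(-26, 199) = -6062 - ((-26)**2 + 57*199 + 57*(-26) + 199*(-26)) = -6062 - (676 + 11343 - 1482 - 5174) = -6062 - 1*5363 = -6062 - 5363 = -11425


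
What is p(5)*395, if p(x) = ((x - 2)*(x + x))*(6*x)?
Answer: 355500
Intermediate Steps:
p(x) = 12*x**2*(-2 + x) (p(x) = ((-2 + x)*(2*x))*(6*x) = (2*x*(-2 + x))*(6*x) = 12*x**2*(-2 + x))
p(5)*395 = (12*5**2*(-2 + 5))*395 = (12*25*3)*395 = 900*395 = 355500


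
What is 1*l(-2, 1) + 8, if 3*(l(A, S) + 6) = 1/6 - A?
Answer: 49/18 ≈ 2.7222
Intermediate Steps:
l(A, S) = -107/18 - A/3 (l(A, S) = -6 + (1/6 - A)/3 = -6 + (1/18 - A/3) = -107/18 - A/3)
1*l(-2, 1) + 8 = 1*(-107/18 - 1/3*(-2)) + 8 = 1*(-107/18 + 2/3) + 8 = 1*(-95/18) + 8 = -95/18 + 8 = 49/18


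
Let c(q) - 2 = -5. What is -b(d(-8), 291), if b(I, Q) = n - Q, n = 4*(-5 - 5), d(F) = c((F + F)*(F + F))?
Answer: 331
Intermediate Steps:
c(q) = -3 (c(q) = 2 - 5 = -3)
d(F) = -3
n = -40 (n = 4*(-10) = -40)
b(I, Q) = -40 - Q
-b(d(-8), 291) = -(-40 - 1*291) = -(-40 - 291) = -1*(-331) = 331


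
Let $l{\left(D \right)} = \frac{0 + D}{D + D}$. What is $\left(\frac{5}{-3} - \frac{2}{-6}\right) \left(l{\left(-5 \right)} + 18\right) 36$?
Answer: $-888$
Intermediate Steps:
$l{\left(D \right)} = \frac{1}{2}$ ($l{\left(D \right)} = \frac{D}{2 D} = D \frac{1}{2 D} = \frac{1}{2}$)
$\left(\frac{5}{-3} - \frac{2}{-6}\right) \left(l{\left(-5 \right)} + 18\right) 36 = \left(\frac{5}{-3} - \frac{2}{-6}\right) \left(\frac{1}{2} + 18\right) 36 = \left(5 \left(- \frac{1}{3}\right) - - \frac{1}{3}\right) \frac{37}{2} \cdot 36 = \left(- \frac{5}{3} + \frac{1}{3}\right) \frac{37}{2} \cdot 36 = \left(- \frac{4}{3}\right) \frac{37}{2} \cdot 36 = \left(- \frac{74}{3}\right) 36 = -888$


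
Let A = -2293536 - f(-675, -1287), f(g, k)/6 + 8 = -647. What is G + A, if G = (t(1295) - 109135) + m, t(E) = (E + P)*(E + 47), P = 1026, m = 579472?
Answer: 1295513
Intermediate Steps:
f(g, k) = -3930 (f(g, k) = -48 + 6*(-647) = -48 - 3882 = -3930)
A = -2289606 (A = -2293536 - 1*(-3930) = -2293536 + 3930 = -2289606)
t(E) = (47 + E)*(1026 + E) (t(E) = (E + 1026)*(E + 47) = (1026 + E)*(47 + E) = (47 + E)*(1026 + E))
G = 3585119 (G = ((48222 + 1295² + 1073*1295) - 109135) + 579472 = ((48222 + 1677025 + 1389535) - 109135) + 579472 = (3114782 - 109135) + 579472 = 3005647 + 579472 = 3585119)
G + A = 3585119 - 2289606 = 1295513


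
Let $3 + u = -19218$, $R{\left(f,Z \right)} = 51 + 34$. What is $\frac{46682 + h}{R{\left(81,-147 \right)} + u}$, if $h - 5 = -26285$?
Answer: $- \frac{10201}{9568} \approx -1.0662$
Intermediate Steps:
$R{\left(f,Z \right)} = 85$
$h = -26280$ ($h = 5 - 26285 = -26280$)
$u = -19221$ ($u = -3 - 19218 = -19221$)
$\frac{46682 + h}{R{\left(81,-147 \right)} + u} = \frac{46682 - 26280}{85 - 19221} = \frac{20402}{-19136} = 20402 \left(- \frac{1}{19136}\right) = - \frac{10201}{9568}$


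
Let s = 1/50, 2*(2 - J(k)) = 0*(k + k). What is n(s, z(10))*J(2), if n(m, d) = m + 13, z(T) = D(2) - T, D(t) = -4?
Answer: 651/25 ≈ 26.040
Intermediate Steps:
z(T) = -4 - T
J(k) = 2 (J(k) = 2 - 0*(k + k) = 2 - 0*2*k = 2 - 1/2*0 = 2 + 0 = 2)
s = 1/50 ≈ 0.020000
n(m, d) = 13 + m
n(s, z(10))*J(2) = (13 + 1/50)*2 = (651/50)*2 = 651/25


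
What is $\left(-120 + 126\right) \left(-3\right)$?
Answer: $-18$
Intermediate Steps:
$\left(-120 + 126\right) \left(-3\right) = 6 \left(-3\right) = -18$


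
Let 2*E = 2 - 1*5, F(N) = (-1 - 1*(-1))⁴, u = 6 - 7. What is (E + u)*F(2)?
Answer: 0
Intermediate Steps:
u = -1
F(N) = 0 (F(N) = (-1 + 1)⁴ = 0⁴ = 0)
E = -3/2 (E = (2 - 1*5)/2 = (2 - 5)/2 = (½)*(-3) = -3/2 ≈ -1.5000)
(E + u)*F(2) = (-3/2 - 1)*0 = -5/2*0 = 0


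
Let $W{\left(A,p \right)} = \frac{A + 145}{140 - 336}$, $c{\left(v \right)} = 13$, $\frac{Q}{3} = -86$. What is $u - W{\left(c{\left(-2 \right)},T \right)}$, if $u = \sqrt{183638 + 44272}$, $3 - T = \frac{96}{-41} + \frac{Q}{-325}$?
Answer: $\frac{79}{98} + \sqrt{227910} \approx 478.21$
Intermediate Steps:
$Q = -258$ ($Q = 3 \left(-86\right) = -258$)
$T = \frac{60597}{13325}$ ($T = 3 - \left(\frac{96}{-41} - \frac{258}{-325}\right) = 3 - \left(96 \left(- \frac{1}{41}\right) - - \frac{258}{325}\right) = 3 - \left(- \frac{96}{41} + \frac{258}{325}\right) = 3 - - \frac{20622}{13325} = 3 + \frac{20622}{13325} = \frac{60597}{13325} \approx 4.5476$)
$W{\left(A,p \right)} = - \frac{145}{196} - \frac{A}{196}$ ($W{\left(A,p \right)} = \frac{145 + A}{-196} = \left(145 + A\right) \left(- \frac{1}{196}\right) = - \frac{145}{196} - \frac{A}{196}$)
$u = \sqrt{227910} \approx 477.4$
$u - W{\left(c{\left(-2 \right)},T \right)} = \sqrt{227910} - \left(- \frac{145}{196} - \frac{13}{196}\right) = \sqrt{227910} - - \frac{79}{98} = \sqrt{227910} + \frac{79}{98} = \frac{79}{98} + \sqrt{227910}$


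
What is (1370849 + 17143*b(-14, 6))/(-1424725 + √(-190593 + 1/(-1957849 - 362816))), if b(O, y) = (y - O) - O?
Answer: -6459573126483475875/4710582162234044971 - 1953711*I*√1026435941248110090/4710582162234044971 ≈ -1.3713 - 0.0004202*I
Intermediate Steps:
b(O, y) = y - 2*O
(1370849 + 17143*b(-14, 6))/(-1424725 + √(-190593 + 1/(-1957849 - 362816))) = (1370849 + 17143*(6 - 2*(-14)))/(-1424725 + √(-190593 + 1/(-1957849 - 362816))) = (1370849 + 17143*(6 + 28))/(-1424725 + √(-190593 + 1/(-2320665))) = (1370849 + 17143*34)/(-1424725 + √(-190593 - 1/2320665)) = (1370849 + 582862)/(-1424725 + √(-442302504346/2320665)) = 1953711/(-1424725 + I*√1026435941248110090/2320665)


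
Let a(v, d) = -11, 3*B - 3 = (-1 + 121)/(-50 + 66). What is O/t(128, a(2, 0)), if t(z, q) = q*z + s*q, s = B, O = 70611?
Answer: -141222/2893 ≈ -48.815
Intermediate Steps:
B = 7/2 (B = 1 + ((-1 + 121)/(-50 + 66))/3 = 1 + (120/16)/3 = 1 + (120*(1/16))/3 = 1 + (1/3)*(15/2) = 1 + 5/2 = 7/2 ≈ 3.5000)
s = 7/2 ≈ 3.5000
t(z, q) = 7*q/2 + q*z (t(z, q) = q*z + 7*q/2 = 7*q/2 + q*z)
O/t(128, a(2, 0)) = 70611/(((1/2)*(-11)*(7 + 2*128))) = 70611/(((1/2)*(-11)*(7 + 256))) = 70611/(((1/2)*(-11)*263)) = 70611/(-2893/2) = 70611*(-2/2893) = -141222/2893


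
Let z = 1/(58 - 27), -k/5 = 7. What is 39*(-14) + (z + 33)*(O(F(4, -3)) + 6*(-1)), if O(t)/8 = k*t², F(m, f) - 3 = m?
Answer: -14072350/31 ≈ -4.5395e+5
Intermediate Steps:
k = -35 (k = -5*7 = -35)
z = 1/31 ≈ 0.032258
F(m, f) = 3 + m
O(t) = -280*t² (O(t) = 8*(-35*t²) = -280*t²)
39*(-14) + (z + 33)*(O(F(4, -3)) + 6*(-1)) = 39*(-14) + (1/31 + 33)*(-280*(3 + 4)² + 6*(-1)) = -546 + 1024*(-280*7² - 6)/31 = -546 + 1024*(-280*49 - 6)/31 = -546 + 1024*(-13720 - 6)/31 = -546 + (1024/31)*(-13726) = -546 - 14055424/31 = -14072350/31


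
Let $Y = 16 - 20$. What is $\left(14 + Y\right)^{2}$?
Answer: $100$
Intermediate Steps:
$Y = -4$ ($Y = 16 - 20 = -4$)
$\left(14 + Y\right)^{2} = \left(14 - 4\right)^{2} = 10^{2} = 100$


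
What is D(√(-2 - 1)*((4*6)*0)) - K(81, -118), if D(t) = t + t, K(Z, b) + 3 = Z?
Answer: -78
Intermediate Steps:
K(Z, b) = -3 + Z
D(t) = 2*t
D(√(-2 - 1)*((4*6)*0)) - K(81, -118) = 2*(√(-2 - 1)*((4*6)*0)) - (-3 + 81) = 2*(√(-3)*(24*0)) - 1*78 = 2*((I*√3)*0) - 78 = 2*0 - 78 = 0 - 78 = -78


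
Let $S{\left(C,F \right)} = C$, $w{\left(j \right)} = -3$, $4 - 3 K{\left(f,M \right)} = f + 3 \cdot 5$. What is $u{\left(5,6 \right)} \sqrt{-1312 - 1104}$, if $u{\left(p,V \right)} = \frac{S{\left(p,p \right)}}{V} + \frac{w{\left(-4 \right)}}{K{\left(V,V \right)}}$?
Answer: $\frac{278 i \sqrt{151}}{51} \approx 66.983 i$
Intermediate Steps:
$K{\left(f,M \right)} = - \frac{11}{3} - \frac{f}{3}$ ($K{\left(f,M \right)} = \frac{4}{3} - \frac{f + 3 \cdot 5}{3} = \frac{4}{3} - \frac{f + 15}{3} = \frac{4}{3} - \frac{15 + f}{3} = \frac{4}{3} - \left(5 + \frac{f}{3}\right) = - \frac{11}{3} - \frac{f}{3}$)
$u{\left(p,V \right)} = - \frac{3}{- \frac{11}{3} - \frac{V}{3}} + \frac{p}{V}$ ($u{\left(p,V \right)} = \frac{p}{V} - \frac{3}{- \frac{11}{3} - \frac{V}{3}} = - \frac{3}{- \frac{11}{3} - \frac{V}{3}} + \frac{p}{V}$)
$u{\left(5,6 \right)} \sqrt{-1312 - 1104} = \frac{9 \cdot 6 + 5 \left(11 + 6\right)}{6 \left(11 + 6\right)} \sqrt{-1312 - 1104} = \frac{54 + 5 \cdot 17}{6 \cdot 17} \sqrt{-2416} = \frac{1}{6} \cdot \frac{1}{17} \left(54 + 85\right) 4 i \sqrt{151} = \frac{1}{6} \cdot \frac{1}{17} \cdot 139 \cdot 4 i \sqrt{151} = \frac{139 \cdot 4 i \sqrt{151}}{102} = \frac{278 i \sqrt{151}}{51}$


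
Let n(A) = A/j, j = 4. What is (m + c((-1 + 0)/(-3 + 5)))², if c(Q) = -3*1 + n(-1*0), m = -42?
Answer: 2025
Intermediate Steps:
n(A) = A/4
c(Q) = -3 (c(Q) = -3*1 + (-1*0)/4 = -3 + (¼)*0 = -3 + 0 = -3)
(m + c((-1 + 0)/(-3 + 5)))² = (-42 - 3)² = (-45)² = 2025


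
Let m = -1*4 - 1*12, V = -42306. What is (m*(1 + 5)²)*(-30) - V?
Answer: 59586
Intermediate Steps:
m = -16 (m = -4 - 12 = -16)
(m*(1 + 5)²)*(-30) - V = -16*(1 + 5)²*(-30) - 1*(-42306) = -16*6²*(-30) + 42306 = -16*36*(-30) + 42306 = -576*(-30) + 42306 = 17280 + 42306 = 59586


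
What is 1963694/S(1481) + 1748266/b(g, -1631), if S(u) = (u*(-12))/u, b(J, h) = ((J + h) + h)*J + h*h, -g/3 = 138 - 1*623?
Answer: -7600800769/46464 ≈ -1.6358e+5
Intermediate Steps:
g = 1455 (g = -3*(138 - 1*623) = -3*(138 - 623) = -3*(-485) = 1455)
b(J, h) = h**2 + J*(J + 2*h) (b(J, h) = (J + 2*h)*J + h**2 = J*(J + 2*h) + h**2 = h**2 + J*(J + 2*h))
S(u) = -12 (S(u) = (-12*u)/u = -12)
1963694/S(1481) + 1748266/b(g, -1631) = 1963694/(-12) + 1748266/(1455**2 + (-1631)**2 + 2*1455*(-1631)) = 1963694*(-1/12) + 1748266/(2117025 + 2660161 - 4746210) = -981847/6 + 1748266/30976 = -981847/6 + 1748266*(1/30976) = -981847/6 + 874133/15488 = -7600800769/46464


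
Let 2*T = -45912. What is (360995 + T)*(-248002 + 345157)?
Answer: 32842179045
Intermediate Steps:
T = -22956 (T = (1/2)*(-45912) = -22956)
(360995 + T)*(-248002 + 345157) = (360995 - 22956)*(-248002 + 345157) = 338039*97155 = 32842179045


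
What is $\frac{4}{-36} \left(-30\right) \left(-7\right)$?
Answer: $- \frac{70}{3} \approx -23.333$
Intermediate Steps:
$\frac{4}{-36} \left(-30\right) \left(-7\right) = 4 \left(- \frac{1}{36}\right) \left(-30\right) \left(-7\right) = \left(- \frac{1}{9}\right) \left(-30\right) \left(-7\right) = \frac{10}{3} \left(-7\right) = - \frac{70}{3}$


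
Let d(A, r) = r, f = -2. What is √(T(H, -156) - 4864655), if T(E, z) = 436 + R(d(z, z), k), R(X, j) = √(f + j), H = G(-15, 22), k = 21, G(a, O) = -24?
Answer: √(-4864219 + √19) ≈ 2205.5*I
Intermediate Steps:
H = -24
R(X, j) = √(-2 + j)
T(E, z) = 436 + √19 (T(E, z) = 436 + √(-2 + 21) = 436 + √19)
√(T(H, -156) - 4864655) = √((436 + √19) - 4864655) = √(-4864219 + √19)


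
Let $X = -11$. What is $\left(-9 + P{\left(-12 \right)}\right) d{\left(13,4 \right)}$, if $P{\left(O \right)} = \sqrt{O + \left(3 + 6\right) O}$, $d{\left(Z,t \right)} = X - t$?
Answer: $135 - 30 i \sqrt{30} \approx 135.0 - 164.32 i$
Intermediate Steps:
$d{\left(Z,t \right)} = -11 - t$
$P{\left(O \right)} = \sqrt{10} \sqrt{O}$ ($P{\left(O \right)} = \sqrt{O + 9 O} = \sqrt{10 O} = \sqrt{10} \sqrt{O}$)
$\left(-9 + P{\left(-12 \right)}\right) d{\left(13,4 \right)} = \left(-9 + \sqrt{10} \sqrt{-12}\right) \left(-11 - 4\right) = \left(-9 + \sqrt{10} \cdot 2 i \sqrt{3}\right) \left(-11 - 4\right) = \left(-9 + 2 i \sqrt{30}\right) \left(-15\right) = 135 - 30 i \sqrt{30}$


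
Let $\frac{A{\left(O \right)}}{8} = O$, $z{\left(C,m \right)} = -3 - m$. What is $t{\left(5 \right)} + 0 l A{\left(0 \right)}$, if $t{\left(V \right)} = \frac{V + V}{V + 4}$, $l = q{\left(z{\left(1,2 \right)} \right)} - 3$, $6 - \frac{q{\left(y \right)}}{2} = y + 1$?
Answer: $\frac{10}{9} \approx 1.1111$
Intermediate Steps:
$A{\left(O \right)} = 8 O$
$q{\left(y \right)} = 10 - 2 y$ ($q{\left(y \right)} = 12 - 2 \left(y + 1\right) = 12 - 2 \left(1 + y\right) = 12 - \left(2 + 2 y\right) = 10 - 2 y$)
$l = 17$ ($l = \left(10 - 2 \left(-3 - 2\right)\right) - 3 = \left(10 - -10\right) - 3 = \left(10 + 10\right) - 3 = 20 - 3 = 17$)
$t{\left(V \right)} = \frac{2 V}{4 + V}$
$t{\left(5 \right)} + 0 l A{\left(0 \right)} = 2 \cdot 5 \frac{1}{4 + 5} + 0 \cdot 17 \cdot 8 \cdot 0 = 2 \cdot 5 \cdot \frac{1}{9} + 0 \cdot 17 \cdot 0 = 2 \cdot 5 \cdot \frac{1}{9} + 0 \cdot 0 = \frac{10}{9} + 0 = \frac{10}{9}$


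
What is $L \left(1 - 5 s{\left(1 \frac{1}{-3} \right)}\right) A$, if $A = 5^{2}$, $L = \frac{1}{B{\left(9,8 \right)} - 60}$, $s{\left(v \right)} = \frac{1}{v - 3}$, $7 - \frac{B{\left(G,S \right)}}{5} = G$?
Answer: $- \frac{25}{28} \approx -0.89286$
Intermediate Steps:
$B{\left(G,S \right)} = 35 - 5 G$
$s{\left(v \right)} = \frac{1}{-3 + v}$
$L = - \frac{1}{70}$ ($L = \frac{1}{\left(35 - 45\right) - 60} = \frac{1}{-10 - 60} = \frac{1}{-70} = - \frac{1}{70} \approx -0.014286$)
$A = 25$
$L \left(1 - 5 s{\left(1 \frac{1}{-3} \right)}\right) A = - \frac{1 - \frac{5}{-3 + 1 \frac{1}{-3}}}{70} \cdot 25 = - \frac{1 - \frac{5}{-3 + 1 \left(- \frac{1}{3}\right)}}{70} \cdot 25 = - \frac{1 - \frac{5}{-3 - \frac{1}{3}}}{70} \cdot 25 = - \frac{1 - \frac{5}{- \frac{10}{3}}}{70} \cdot 25 = - \frac{1 - - \frac{3}{2}}{70} \cdot 25 = - \frac{1 + \frac{3}{2}}{70} \cdot 25 = \left(- \frac{1}{70}\right) \frac{5}{2} \cdot 25 = \left(- \frac{1}{28}\right) 25 = - \frac{25}{28}$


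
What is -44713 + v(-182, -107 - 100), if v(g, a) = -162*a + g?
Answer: -11361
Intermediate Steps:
v(g, a) = g - 162*a
-44713 + v(-182, -107 - 100) = -44713 + (-182 - 162*(-107 - 100)) = -44713 + (-182 - 162*(-207)) = -44713 + (-182 + 33534) = -44713 + 33352 = -11361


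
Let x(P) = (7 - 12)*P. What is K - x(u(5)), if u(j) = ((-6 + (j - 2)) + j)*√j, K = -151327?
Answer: -151327 + 10*√5 ≈ -1.5130e+5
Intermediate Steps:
u(j) = √j*(-8 + 2*j) (u(j) = ((-6 + (-2 + j)) + j)*√j = ((-8 + j) + j)*√j = (-8 + 2*j)*√j = √j*(-8 + 2*j))
x(P) = -5*P
K - x(u(5)) = -151327 - (-5)*2*√5*(-4 + 5) = -151327 - (-5)*2*√5*1 = -151327 - (-5)*2*√5 = -151327 - (-10)*√5 = -151327 + 10*√5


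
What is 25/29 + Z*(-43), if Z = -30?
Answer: 37435/29 ≈ 1290.9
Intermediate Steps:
25/29 + Z*(-43) = 25/29 - 30*(-43) = 25*(1/29) + 1290 = 25/29 + 1290 = 37435/29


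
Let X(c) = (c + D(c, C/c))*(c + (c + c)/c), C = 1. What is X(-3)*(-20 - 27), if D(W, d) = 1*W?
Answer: -282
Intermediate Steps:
D(W, d) = W
X(c) = 2*c*(2 + c) (X(c) = (c + c)*(c + (c + c)/c) = (2*c)*(c + (2*c)/c) = (2*c)*(c + 2) = (2*c)*(2 + c) = 2*c*(2 + c))
X(-3)*(-20 - 27) = (2*(-3)*(2 - 3))*(-20 - 27) = (2*(-3)*(-1))*(-47) = 6*(-47) = -282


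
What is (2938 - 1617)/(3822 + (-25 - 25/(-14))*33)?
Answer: 18494/42783 ≈ 0.43227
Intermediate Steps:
(2938 - 1617)/(3822 + (-25 - 25/(-14))*33) = 1321/(3822 + (-25 - 25*(-1/14))*33) = 1321/(3822 + (-25 + 25/14)*33) = 1321/(3822 - 325/14*33) = 1321/(3822 - 10725/14) = 1321/(42783/14) = 1321*(14/42783) = 18494/42783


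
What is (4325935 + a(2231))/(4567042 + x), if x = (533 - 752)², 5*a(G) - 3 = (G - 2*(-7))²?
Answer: 26669703/23075015 ≈ 1.1558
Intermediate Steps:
a(G) = ⅗ + (14 + G)²/5 (a(G) = ⅗ + (G - 2*(-7))²/5 = ⅗ + (G + 14)²/5 = ⅗ + (14 + G)²/5)
x = 47961 (x = (-219)² = 47961)
(4325935 + a(2231))/(4567042 + x) = (4325935 + (⅗ + (14 + 2231)²/5))/(4567042 + 47961) = (4325935 + (⅗ + (⅕)*2245²))/4615003 = (4325935 + (⅗ + (⅕)*5040025))*(1/4615003) = (4325935 + (⅗ + 1008005))*(1/4615003) = (4325935 + 5040028/5)*(1/4615003) = (26669703/5)*(1/4615003) = 26669703/23075015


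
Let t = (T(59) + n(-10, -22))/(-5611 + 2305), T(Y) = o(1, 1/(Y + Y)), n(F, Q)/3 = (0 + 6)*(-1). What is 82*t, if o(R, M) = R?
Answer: 697/1653 ≈ 0.42166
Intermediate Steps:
n(F, Q) = -18 (n(F, Q) = 3*((0 + 6)*(-1)) = 3*(6*(-1)) = 3*(-6) = -18)
T(Y) = 1
t = 17/3306 (t = (1 - 18)/(-5611 + 2305) = -17/(-3306) = -17*(-1/3306) = 17/3306 ≈ 0.0051422)
82*t = 82*(17/3306) = 697/1653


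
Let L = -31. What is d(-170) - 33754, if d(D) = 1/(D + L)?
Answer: -6784555/201 ≈ -33754.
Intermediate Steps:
d(D) = 1/(-31 + D) (d(D) = 1/(D - 31) = 1/(-31 + D))
d(-170) - 33754 = 1/(-31 - 170) - 33754 = 1/(-201) - 33754 = -1/201 - 33754 = -6784555/201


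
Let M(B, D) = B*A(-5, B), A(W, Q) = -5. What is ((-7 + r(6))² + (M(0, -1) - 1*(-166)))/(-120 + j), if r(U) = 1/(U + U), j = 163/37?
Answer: -162763/87984 ≈ -1.8499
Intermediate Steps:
j = 163/37 (j = 163*(1/37) = 163/37 ≈ 4.4054)
r(U) = 1/(2*U)
M(B, D) = -5*B (M(B, D) = B*(-5) = -5*B)
((-7 + r(6))² + (M(0, -1) - 1*(-166)))/(-120 + j) = ((-7 + (½)/6)² + (-5*0 - 1*(-166)))/(-120 + 163/37) = ((-7 + (½)*(⅙))² + (0 + 166))/(-4277/37) = ((-7 + 1/12)² + 166)*(-37/4277) = ((-83/12)² + 166)*(-37/4277) = (6889/144 + 166)*(-37/4277) = (30793/144)*(-37/4277) = -162763/87984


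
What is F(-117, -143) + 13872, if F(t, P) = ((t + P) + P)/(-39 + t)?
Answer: 166495/12 ≈ 13875.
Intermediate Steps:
F(t, P) = (t + 2*P)/(-39 + t) (F(t, P) = ((P + t) + P)/(-39 + t) = (t + 2*P)/(-39 + t))
F(-117, -143) + 13872 = (-117 + 2*(-143))/(-39 - 117) + 13872 = (-117 - 286)/(-156) + 13872 = -1/156*(-403) + 13872 = 31/12 + 13872 = 166495/12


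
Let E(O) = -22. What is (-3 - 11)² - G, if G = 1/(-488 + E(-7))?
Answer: 99961/510 ≈ 196.00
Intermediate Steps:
G = -1/510 (G = 1/(-488 - 22) = 1/(-510) = -1/510 ≈ -0.0019608)
(-3 - 11)² - G = (-3 - 11)² - 1*(-1/510) = (-14)² + 1/510 = 196 + 1/510 = 99961/510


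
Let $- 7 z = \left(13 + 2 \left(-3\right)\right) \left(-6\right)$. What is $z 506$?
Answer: $3036$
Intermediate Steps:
$z = 6$ ($z = - \frac{\left(13 + 2 \left(-3\right)\right) \left(-6\right)}{7} = - \frac{\left(13 - 6\right) \left(-6\right)}{7} = - \frac{7 \left(-6\right)}{7} = \left(- \frac{1}{7}\right) \left(-42\right) = 6$)
$z 506 = 6 \cdot 506 = 3036$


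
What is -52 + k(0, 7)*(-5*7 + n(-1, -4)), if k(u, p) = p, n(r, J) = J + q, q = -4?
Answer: -353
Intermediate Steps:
n(r, J) = -4 + J (n(r, J) = J - 4 = -4 + J)
-52 + k(0, 7)*(-5*7 + n(-1, -4)) = -52 + 7*(-5*7 + (-4 - 4)) = -52 + 7*(-35 - 8) = -52 + 7*(-43) = -52 - 301 = -353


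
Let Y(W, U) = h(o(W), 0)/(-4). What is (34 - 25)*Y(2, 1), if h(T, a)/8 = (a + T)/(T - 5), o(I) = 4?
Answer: 72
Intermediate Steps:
h(T, a) = 8*(T + a)/(-5 + T) (h(T, a) = 8*((a + T)/(T - 5)) = 8*((T + a)/(-5 + T)) = 8*(T + a)/(-5 + T))
Y(W, U) = 8 (Y(W, U) = (8*(4 + 0)/(-5 + 4))/(-4) = (8*4/(-1))*(-¼) = (8*(-1)*4)*(-¼) = -32*(-¼) = 8)
(34 - 25)*Y(2, 1) = (34 - 25)*8 = 9*8 = 72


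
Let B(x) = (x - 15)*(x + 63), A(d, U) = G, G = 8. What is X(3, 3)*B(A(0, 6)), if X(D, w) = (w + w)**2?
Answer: -17892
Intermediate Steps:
A(d, U) = 8
X(D, w) = 4*w**2 (X(D, w) = (2*w)**2 = 4*w**2)
B(x) = (-15 + x)*(63 + x)
X(3, 3)*B(A(0, 6)) = (4*3**2)*(-945 + 8**2 + 48*8) = (4*9)*(-945 + 64 + 384) = 36*(-497) = -17892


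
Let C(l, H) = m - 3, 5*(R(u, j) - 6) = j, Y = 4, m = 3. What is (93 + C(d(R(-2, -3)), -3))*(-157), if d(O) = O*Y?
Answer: -14601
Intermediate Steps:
R(u, j) = 6 + j/5
d(O) = 4*O (d(O) = O*4 = 4*O)
C(l, H) = 0 (C(l, H) = 3 - 3 = 0)
(93 + C(d(R(-2, -3)), -3))*(-157) = (93 + 0)*(-157) = 93*(-157) = -14601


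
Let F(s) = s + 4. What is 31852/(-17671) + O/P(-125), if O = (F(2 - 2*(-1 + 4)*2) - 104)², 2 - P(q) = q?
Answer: 209773896/2244217 ≈ 93.473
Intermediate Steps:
P(q) = 2 - q
F(s) = 4 + s
O = 12100 (O = ((4 + (2 - 2*(-1 + 4)*2)) - 104)² = ((4 + (2 - 6*2)) - 104)² = ((4 + (2 - 2*6)) - 104)² = ((4 + (2 - 12)) - 104)² = ((4 - 10) - 104)² = (-6 - 104)² = (-110)² = 12100)
31852/(-17671) + O/P(-125) = 31852/(-17671) + 12100/(2 - 1*(-125)) = 31852*(-1/17671) + 12100/(2 + 125) = -31852/17671 + 12100/127 = 209773896/2244217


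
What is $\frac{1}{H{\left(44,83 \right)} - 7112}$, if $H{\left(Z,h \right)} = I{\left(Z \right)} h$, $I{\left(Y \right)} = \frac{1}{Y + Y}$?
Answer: $- \frac{88}{625773} \approx -0.00014063$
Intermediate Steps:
$I{\left(Y \right)} = \frac{1}{2 Y}$
$H{\left(Z,h \right)} = \frac{h}{2 Z}$ ($H{\left(Z,h \right)} = \frac{1}{2 Z} h = \frac{h}{2 Z}$)
$\frac{1}{H{\left(44,83 \right)} - 7112} = \frac{1}{\frac{1}{2} \cdot 83 \cdot \frac{1}{44} - 7112} = \frac{1}{\frac{83}{88} - 7112} = \frac{1}{- \frac{625773}{88}} = - \frac{88}{625773}$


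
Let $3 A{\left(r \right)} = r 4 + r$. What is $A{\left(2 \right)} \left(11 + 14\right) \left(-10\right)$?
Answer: $- \frac{2500}{3} \approx -833.33$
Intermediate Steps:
$A{\left(r \right)} = \frac{5 r}{3}$ ($A{\left(r \right)} = \frac{r 4 + r}{3} = \frac{4 r + r}{3} = \frac{5 r}{3}$)
$A{\left(2 \right)} \left(11 + 14\right) \left(-10\right) = \frac{5}{3} \cdot 2 \left(11 + 14\right) \left(-10\right) = \frac{10}{3} \cdot 25 \left(-10\right) = \frac{250}{3} \left(-10\right) = - \frac{2500}{3}$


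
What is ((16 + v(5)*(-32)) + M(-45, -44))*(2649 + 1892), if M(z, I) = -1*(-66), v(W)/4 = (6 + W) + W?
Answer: -8927606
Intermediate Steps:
v(W) = 24 + 8*W (v(W) = 4*((6 + W) + W) = 4*(6 + 2*W) = 24 + 8*W)
M(z, I) = 66
((16 + v(5)*(-32)) + M(-45, -44))*(2649 + 1892) = ((16 + (24 + 8*5)*(-32)) + 66)*(2649 + 1892) = ((16 + (24 + 40)*(-32)) + 66)*4541 = ((16 + 64*(-32)) + 66)*4541 = ((16 - 2048) + 66)*4541 = (-2032 + 66)*4541 = -1966*4541 = -8927606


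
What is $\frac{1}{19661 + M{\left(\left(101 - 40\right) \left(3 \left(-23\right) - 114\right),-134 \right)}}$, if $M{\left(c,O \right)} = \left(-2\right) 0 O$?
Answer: $\frac{1}{19661} \approx 5.0862 \cdot 10^{-5}$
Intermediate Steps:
$M{\left(c,O \right)} = 0$ ($M{\left(c,O \right)} = 0 O = 0$)
$\frac{1}{19661 + M{\left(\left(101 - 40\right) \left(3 \left(-23\right) - 114\right),-134 \right)}} = \frac{1}{19661 + 0} = \frac{1}{19661}$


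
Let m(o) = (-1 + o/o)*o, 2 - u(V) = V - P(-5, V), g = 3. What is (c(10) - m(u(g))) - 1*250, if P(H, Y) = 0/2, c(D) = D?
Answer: -240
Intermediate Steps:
P(H, Y) = 0 (P(H, Y) = 0*(1/2) = 0)
u(V) = 2 - V (u(V) = 2 - (V - 1*0) = 2 - (V + 0) = 2 - V)
m(o) = 0 (m(o) = (-1 + 1)*o = 0*o = 0)
(c(10) - m(u(g))) - 1*250 = (10 - 1*0) - 1*250 = (10 + 0) - 250 = 10 - 250 = -240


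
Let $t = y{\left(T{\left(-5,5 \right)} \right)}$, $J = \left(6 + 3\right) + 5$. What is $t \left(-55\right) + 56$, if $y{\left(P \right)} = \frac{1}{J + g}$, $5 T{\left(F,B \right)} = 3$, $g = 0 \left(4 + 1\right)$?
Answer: $\frac{729}{14} \approx 52.071$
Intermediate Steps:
$g = 0$ ($g = 0 \cdot 5 = 0$)
$T{\left(F,B \right)} = \frac{3}{5}$ ($T{\left(F,B \right)} = \frac{1}{5} \cdot 3 = \frac{3}{5}$)
$J = 14$ ($J = 9 + 5 = 14$)
$y{\left(P \right)} = \frac{1}{14}$ ($y{\left(P \right)} = \frac{1}{14 + 0} = \frac{1}{14}$)
$t = \frac{1}{14} \approx 0.071429$
$t \left(-55\right) + 56 = \frac{1}{14} \left(-55\right) + 56 = - \frac{55}{14} + 56 = \frac{729}{14}$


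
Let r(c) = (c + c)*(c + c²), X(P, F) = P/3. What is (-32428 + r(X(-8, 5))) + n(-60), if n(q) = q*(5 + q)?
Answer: -787096/27 ≈ -29152.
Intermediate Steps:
X(P, F) = P/3 (X(P, F) = P*(⅓) = P/3)
r(c) = 2*c*(c + c²) (r(c) = (2*c)*(c + c²) = 2*c*(c + c²))
(-32428 + r(X(-8, 5))) + n(-60) = (-32428 + 2*((⅓)*(-8))²*(1 + (⅓)*(-8))) - 60*(5 - 60) = (-32428 + 2*(-8/3)²*(1 - 8/3)) - 60*(-55) = (-32428 + 2*(64/9)*(-5/3)) + 3300 = (-32428 - 640/27) + 3300 = -876196/27 + 3300 = -787096/27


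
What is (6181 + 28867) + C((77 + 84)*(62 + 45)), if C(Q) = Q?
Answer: 52275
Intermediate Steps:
(6181 + 28867) + C((77 + 84)*(62 + 45)) = (6181 + 28867) + (77 + 84)*(62 + 45) = 35048 + 161*107 = 35048 + 17227 = 52275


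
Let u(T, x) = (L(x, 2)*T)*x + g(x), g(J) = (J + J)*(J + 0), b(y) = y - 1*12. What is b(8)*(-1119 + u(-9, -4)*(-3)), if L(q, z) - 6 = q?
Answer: 5724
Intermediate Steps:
b(y) = -12 + y (b(y) = y - 12 = -12 + y)
g(J) = 2*J**2 (g(J) = (2*J)*J = 2*J**2)
L(q, z) = 6 + q
u(T, x) = 2*x**2 + T*x*(6 + x) (u(T, x) = ((6 + x)*T)*x + 2*x**2 = (T*(6 + x))*x + 2*x**2 = T*x*(6 + x) + 2*x**2 = 2*x**2 + T*x*(6 + x))
b(8)*(-1119 + u(-9, -4)*(-3)) = (-12 + 8)*(-1119 - 4*(2*(-4) - 9*(6 - 4))*(-3)) = -4*(-1119 - 4*(-8 - 9*2)*(-3)) = -4*(-1119 - 4*(-8 - 18)*(-3)) = -4*(-1119 - 4*(-26)*(-3)) = -4*(-1119 + 104*(-3)) = -4*(-1119 - 312) = -4*(-1431) = 5724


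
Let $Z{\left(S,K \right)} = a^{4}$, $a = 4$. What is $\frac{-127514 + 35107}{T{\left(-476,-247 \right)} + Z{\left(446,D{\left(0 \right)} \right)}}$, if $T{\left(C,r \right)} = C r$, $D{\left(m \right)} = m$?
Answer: $- \frac{92407}{117828} \approx -0.78425$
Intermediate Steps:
$Z{\left(S,K \right)} = 256$ ($Z{\left(S,K \right)} = 4^{4} = 256$)
$\frac{-127514 + 35107}{T{\left(-476,-247 \right)} + Z{\left(446,D{\left(0 \right)} \right)}} = \frac{-127514 + 35107}{\left(-476\right) \left(-247\right) + 256} = - \frac{92407}{117572 + 256} = - \frac{92407}{117828}$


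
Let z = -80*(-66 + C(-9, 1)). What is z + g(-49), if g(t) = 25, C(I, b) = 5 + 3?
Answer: 4665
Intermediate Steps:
C(I, b) = 8
z = 4640 (z = -80*(-66 + 8) = -80*(-58) = 4640)
z + g(-49) = 4640 + 25 = 4665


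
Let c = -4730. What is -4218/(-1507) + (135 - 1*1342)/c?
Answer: 1979099/648010 ≈ 3.0541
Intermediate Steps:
-4218/(-1507) + (135 - 1*1342)/c = -4218/(-1507) + (135 - 1*1342)/(-4730) = -4218*(-1/1507) + (135 - 1342)*(-1/4730) = 4218/1507 - 1207*(-1/4730) = 4218/1507 + 1207/4730 = 1979099/648010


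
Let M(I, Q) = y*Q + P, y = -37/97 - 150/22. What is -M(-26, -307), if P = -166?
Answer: -2181252/1067 ≈ -2044.3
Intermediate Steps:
y = -7682/1067 (y = -37*1/97 - 150*1/22 = -37/97 - 75/11 = -7682/1067 ≈ -7.1996)
M(I, Q) = -166 - 7682*Q/1067 (M(I, Q) = -7682*Q/1067 - 166 = -166 - 7682*Q/1067)
-M(-26, -307) = -(-166 - 7682/1067*(-307)) = -(-166 + 2358374/1067) = -1*2181252/1067 = -2181252/1067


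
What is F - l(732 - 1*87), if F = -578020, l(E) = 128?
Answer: -578148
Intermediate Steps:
F - l(732 - 1*87) = -578020 - 1*128 = -578020 - 128 = -578148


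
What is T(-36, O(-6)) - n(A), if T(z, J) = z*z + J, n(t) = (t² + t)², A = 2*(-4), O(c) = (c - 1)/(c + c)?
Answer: -22073/12 ≈ -1839.4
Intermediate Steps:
O(c) = (-1 + c)/(2*c) (O(c) = (-1 + c)/((2*c)) = (-1 + c)*(1/(2*c)) = (-1 + c)/(2*c))
A = -8
n(t) = (t + t²)²
T(z, J) = J + z² (T(z, J) = z² + J = J + z²)
T(-36, O(-6)) - n(A) = ((½)*(-1 - 6)/(-6) + (-36)²) - (-8)²*(1 - 8)² = ((½)*(-⅙)*(-7) + 1296) - 64*(-7)² = (7/12 + 1296) - 64*49 = 15559/12 - 1*3136 = 15559/12 - 3136 = -22073/12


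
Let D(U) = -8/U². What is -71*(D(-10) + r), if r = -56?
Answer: 99542/25 ≈ 3981.7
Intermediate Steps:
D(U) = -8/U²
-71*(D(-10) + r) = -71*(-8/(-10)² - 56) = -71*(-8*1/100 - 56) = -71*(-2/25 - 56) = -71*(-1402/25) = 99542/25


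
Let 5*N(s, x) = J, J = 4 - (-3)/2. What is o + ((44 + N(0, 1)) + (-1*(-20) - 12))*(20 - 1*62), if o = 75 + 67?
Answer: -10441/5 ≈ -2088.2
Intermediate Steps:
J = 11/2 (J = 4 - (-3)/2 = 4 - 1*(-3/2) = 4 + 3/2 = 11/2 ≈ 5.5000)
N(s, x) = 11/10 (N(s, x) = (⅕)*(11/2) = 11/10)
o = 142
o + ((44 + N(0, 1)) + (-1*(-20) - 12))*(20 - 1*62) = 142 + ((44 + 11/10) + (-1*(-20) - 12))*(20 - 1*62) = 142 + (451/10 + (20 - 12))*(20 - 62) = 142 + (451/10 + 8)*(-42) = 142 + (531/10)*(-42) = 142 - 11151/5 = -10441/5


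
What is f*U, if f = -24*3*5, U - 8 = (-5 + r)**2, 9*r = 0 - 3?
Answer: -13120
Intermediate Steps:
r = -1/3 (r = (0 - 3)/9 = (1/9)*(-3) = -1/3 ≈ -0.33333)
U = 328/9 (U = 8 + (-5 - 1/3)**2 = 8 + (-16/3)**2 = 8 + 256/9 = 328/9 ≈ 36.444)
f = -360 (f = -72*5 = -360)
f*U = -360*328/9 = -13120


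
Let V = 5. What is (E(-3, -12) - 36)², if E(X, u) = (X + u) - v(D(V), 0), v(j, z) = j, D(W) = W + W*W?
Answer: 6561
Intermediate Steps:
D(W) = W + W²
E(X, u) = -30 + X + u (E(X, u) = (X + u) - 5*(1 + 5) = (X + u) - 5*6 = (X + u) - 1*30 = (X + u) - 30 = -30 + X + u)
(E(-3, -12) - 36)² = ((-30 - 3 - 12) - 36)² = (-45 - 36)² = (-81)² = 6561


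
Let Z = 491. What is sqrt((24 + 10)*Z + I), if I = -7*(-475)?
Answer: sqrt(20019) ≈ 141.49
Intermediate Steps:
I = 3325
sqrt((24 + 10)*Z + I) = sqrt((24 + 10)*491 + 3325) = sqrt(34*491 + 3325) = sqrt(16694 + 3325) = sqrt(20019)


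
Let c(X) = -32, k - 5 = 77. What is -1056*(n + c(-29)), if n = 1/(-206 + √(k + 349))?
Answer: 1419650496/42005 + 1056*√431/42005 ≈ 33798.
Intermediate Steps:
k = 82 (k = 5 + 77 = 82)
n = 1/(-206 + √431) (n = 1/(-206 + √(82 + 349)) = 1/(-206 + √431) ≈ -0.0053984)
-1056*(n + c(-29)) = -1056*((-206/42005 - √431/42005) - 32) = -1056*(-1344366/42005 - √431/42005) = 1419650496/42005 + 1056*√431/42005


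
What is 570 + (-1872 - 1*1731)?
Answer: -3033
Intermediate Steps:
570 + (-1872 - 1*1731) = 570 + (-1872 - 1731) = 570 - 3603 = -3033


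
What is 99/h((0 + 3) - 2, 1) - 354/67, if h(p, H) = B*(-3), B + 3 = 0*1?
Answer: 383/67 ≈ 5.7164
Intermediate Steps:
B = -3 (B = -3 + 0*1 = -3 + 0 = -3)
h(p, H) = 9 (h(p, H) = -3*(-3) = 9)
99/h((0 + 3) - 2, 1) - 354/67 = 99/9 - 354/67 = 99*(⅑) - 354*1/67 = 11 - 354/67 = 383/67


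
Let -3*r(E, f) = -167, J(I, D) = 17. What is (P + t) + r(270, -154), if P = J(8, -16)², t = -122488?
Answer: -366430/3 ≈ -1.2214e+5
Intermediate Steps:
r(E, f) = 167/3 (r(E, f) = -⅓*(-167) = 167/3)
P = 289 (P = 17² = 289)
(P + t) + r(270, -154) = (289 - 122488) + 167/3 = -122199 + 167/3 = -366430/3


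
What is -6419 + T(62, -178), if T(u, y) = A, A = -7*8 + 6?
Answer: -6469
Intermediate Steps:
A = -50 (A = -56 + 6 = -50)
T(u, y) = -50
-6419 + T(62, -178) = -6419 - 50 = -6469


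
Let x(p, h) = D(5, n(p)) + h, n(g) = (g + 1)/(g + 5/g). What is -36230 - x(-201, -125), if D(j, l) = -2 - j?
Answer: -36098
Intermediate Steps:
n(g) = (1 + g)/(g + 5/g)
x(p, h) = -7 + h (x(p, h) = (-2 - 1*5) + h = (-2 - 5) + h = -7 + h)
-36230 - x(-201, -125) = -36230 - (-7 - 125) = -36230 - 1*(-132) = -36230 + 132 = -36098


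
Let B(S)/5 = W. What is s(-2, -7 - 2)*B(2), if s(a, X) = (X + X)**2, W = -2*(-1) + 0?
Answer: 3240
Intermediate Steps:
W = 2 (W = 2 + 0 = 2)
B(S) = 10 (B(S) = 5*2 = 10)
s(a, X) = 4*X**2 (s(a, X) = (2*X)**2 = 4*X**2)
s(-2, -7 - 2)*B(2) = (4*(-7 - 2)**2)*10 = (4*(-9)**2)*10 = (4*81)*10 = 324*10 = 3240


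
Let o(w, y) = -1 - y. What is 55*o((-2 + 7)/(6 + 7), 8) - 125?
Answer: -620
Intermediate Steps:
55*o((-2 + 7)/(6 + 7), 8) - 125 = 55*(-1 - 1*8) - 125 = 55*(-1 - 8) - 125 = 55*(-9) - 125 = -495 - 125 = -620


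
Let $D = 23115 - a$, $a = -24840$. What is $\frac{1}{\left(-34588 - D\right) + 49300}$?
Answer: $- \frac{1}{33243} \approx -3.0082 \cdot 10^{-5}$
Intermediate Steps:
$D = 47955$ ($D = 23115 - -24840 = 23115 + 24840 = 47955$)
$\frac{1}{\left(-34588 - D\right) + 49300} = \frac{1}{\left(-34588 - 47955\right) + 49300} = \frac{1}{-82543 + 49300} = \frac{1}{-33243} = - \frac{1}{33243}$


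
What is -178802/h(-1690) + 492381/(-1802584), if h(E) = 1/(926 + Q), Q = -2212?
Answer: 414485032444867/1802584 ≈ 2.2994e+8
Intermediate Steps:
h(E) = -1/1286 (h(E) = 1/(926 - 2212) = 1/(-1286) = -1/1286)
-178802/h(-1690) + 492381/(-1802584) = -178802/(-1/1286) + 492381/(-1802584) = -178802*(-1286) + 492381*(-1/1802584) = 229939372 - 492381/1802584 = 414485032444867/1802584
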